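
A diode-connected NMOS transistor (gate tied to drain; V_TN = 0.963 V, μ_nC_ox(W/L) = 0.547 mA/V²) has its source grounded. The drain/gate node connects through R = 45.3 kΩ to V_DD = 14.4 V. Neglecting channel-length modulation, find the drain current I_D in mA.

With gate tied to drain, V_GS = V_DS ≥ V_GS − V_TN, so the device is in saturation.
KCL at the drain: ½ k_n (V_GS − V_TN)² = (V_DD − V_GS)/R.
Let x = V_GS − 0.963. Then 12.4 x² + x − 13.44 = 0, giving x = 1 V (positive root), so V_GS = 1.96 V.
I_D = (V_DD − V_GS)/R = (14.4 − 1.96) / 45.3 = 0.275 mA.

I_D = 0.275 mA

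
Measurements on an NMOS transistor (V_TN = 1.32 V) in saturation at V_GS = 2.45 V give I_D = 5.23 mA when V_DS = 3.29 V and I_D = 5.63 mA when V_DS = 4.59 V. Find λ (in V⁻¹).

λ = 0.0730 V⁻¹

With V_GS fixed, I_D ∝ (1 + λ V_DS) in saturation, so I_D2/I_D1 = (1 + λ V_DS2)/(1 + λ V_DS1).
5.63/5.23 = 1.076 = (1 + 4.59 λ)/(1 + 3.29 λ).
Solving: λ (I_D1 V_DS2 − I_D2 V_DS1) = I_D2 − I_D1, so λ = (5.63 − 5.23) / (5.23 × 4.59 − 5.63 × 3.29) = 0.4 / 5.48 = 0.073 V⁻¹.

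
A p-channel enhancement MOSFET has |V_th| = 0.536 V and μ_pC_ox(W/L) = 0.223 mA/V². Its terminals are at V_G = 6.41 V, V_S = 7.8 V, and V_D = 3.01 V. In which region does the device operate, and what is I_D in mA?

V_SG = V_S − V_G = 7.8 − 6.41 = 1.39 V; V_SD = V_S − V_D = 7.8 − 3.01 = 4.79 V.
V_ov = V_SG − |V_th| = 1.39 − 0.536 = 0.854 V.
Since V_SD = 4.79 V ≥ V_ov = 0.854 V, the device is in saturation.
I_D = ½ k_p V_ov² = 0.5 × 0.223 × 0.854² = 0.0813 mA.

Saturation; I_D = 0.0813 mA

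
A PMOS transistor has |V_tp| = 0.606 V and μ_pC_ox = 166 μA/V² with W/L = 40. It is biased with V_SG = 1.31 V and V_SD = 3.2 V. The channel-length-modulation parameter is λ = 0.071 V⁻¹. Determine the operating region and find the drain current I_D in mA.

k_p = μ_pC_ox · (W/L) = 6.64 mA/V².
V_ov = V_SG − |V_tp| = 1.31 − 0.606 = 0.704 V.
Since V_SD = 3.2 V ≥ V_ov = 0.704 V, the device is in saturation.
I_D = ½ k_p V_ov² (1 + λ V_SD) = 0.5 × 6.64 × 0.704² × (1 + 0.071 × 3.2) = 2.02 mA.

Saturation; I_D = 2.02 mA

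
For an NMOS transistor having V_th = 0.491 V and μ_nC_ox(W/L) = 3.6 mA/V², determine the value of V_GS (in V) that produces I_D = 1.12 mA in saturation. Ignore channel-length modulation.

In saturation I_D = ½ k_n (V_GS − V_th)², so V_GS − V_th = √(2 I_D / k_n) = √(2 × 1.12 / 3.6) = 0.789 V.
V_GS = 0.491 + 0.789 = 1.28 V.

V_GS = 1.28 V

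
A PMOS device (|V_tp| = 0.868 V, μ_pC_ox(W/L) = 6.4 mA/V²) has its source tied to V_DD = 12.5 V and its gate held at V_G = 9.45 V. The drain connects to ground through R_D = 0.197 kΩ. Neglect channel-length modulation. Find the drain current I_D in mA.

I_D = 15.2 mA

V_SG = V_DD − V_G = 12.5 − 9.45 = 3.05 V, so V_ov = 3.05 − 0.868 = 2.18 V.
Assume saturation: I_D = ½ k_p V_ov² = 0.5 × 6.4 × 2.18² = 15.2 mA, giving V_SD = V_DD − I_D R_D = 12.5 − 15.2 × 0.197 = 9.5 V.
V_SD = 9.5 V ≥ V_ov = 2.18 V, confirming saturation.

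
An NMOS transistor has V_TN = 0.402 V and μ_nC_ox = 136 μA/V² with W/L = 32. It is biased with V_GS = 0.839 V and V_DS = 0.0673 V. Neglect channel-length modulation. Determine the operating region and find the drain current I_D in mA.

Triode; I_D = 0.118 mA

k_n = μ_nC_ox · (W/L) = 4.352 mA/V².
V_ov = V_GS − V_TN = 0.839 − 0.402 = 0.437 V.
Since V_DS = 0.0673 V < V_ov = 0.437 V, the device is in the triode region.
I_D = k_n [V_ov · V_DS − ½ V_DS²] = 4.352 × [0.437 × 0.0673 − 0.5 × 0.0673²] = 0.118 mA.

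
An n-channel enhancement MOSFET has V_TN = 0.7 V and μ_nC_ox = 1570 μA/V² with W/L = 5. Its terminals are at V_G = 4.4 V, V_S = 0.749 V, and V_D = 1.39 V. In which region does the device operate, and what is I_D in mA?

Triode; I_D = 13.2 mA

V_GS = V_G − V_S = 4.4 − 0.749 = 3.65 V; V_DS = V_D − V_S = 1.39 − 0.749 = 0.641 V.
k_n = μ_nC_ox · (W/L) = 7.85 mA/V².
V_ov = V_GS − V_TN = 3.65 − 0.7 = 2.95 V.
Since V_DS = 0.641 V < V_ov = 2.95 V, the device is in the triode region.
I_D = k_n [V_ov · V_DS − ½ V_DS²] = 7.85 × [2.95 × 0.641 − 0.5 × 0.641²] = 13.2 mA.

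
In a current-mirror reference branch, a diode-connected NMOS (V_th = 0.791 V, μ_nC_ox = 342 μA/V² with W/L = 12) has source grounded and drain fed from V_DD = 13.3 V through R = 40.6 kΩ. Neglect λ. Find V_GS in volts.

V_GS = 1.17 V

With gate tied to drain, V_GS = V_DS ≥ V_GS − V_th, so the device is in saturation.
k_n = μ_nC_ox · (W/L) = 4.104 mA/V².
KCL at the drain: ½ k_n (V_GS − V_th)² = (V_DD − V_GS)/R.
Let x = V_GS − 0.791. Then 83.3 x² + x − 12.51 = 0, giving x = 0.382 V (positive root), so V_GS = 1.17 V.
I_D = (V_DD − V_GS)/R = (13.3 − 1.17) / 40.6 = 0.299 mA.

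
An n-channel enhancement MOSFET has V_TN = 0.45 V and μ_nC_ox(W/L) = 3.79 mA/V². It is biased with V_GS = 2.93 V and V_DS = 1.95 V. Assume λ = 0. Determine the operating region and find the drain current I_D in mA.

V_ov = V_GS − V_TN = 2.93 − 0.45 = 2.48 V.
Since V_DS = 1.95 V < V_ov = 2.48 V, the device is in the triode region.
I_D = k_n [V_ov · V_DS − ½ V_DS²] = 3.79 × [2.48 × 1.95 − 0.5 × 1.95²] = 11.1 mA.

Triode; I_D = 11.1 mA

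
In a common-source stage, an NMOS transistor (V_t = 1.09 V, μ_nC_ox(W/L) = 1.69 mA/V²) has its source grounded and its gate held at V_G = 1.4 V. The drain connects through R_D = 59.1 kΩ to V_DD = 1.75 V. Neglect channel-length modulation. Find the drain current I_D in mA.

I_D = 0.0286 mA

V_GS = V_G = 1.4 V, so V_ov = 1.4 − 1.09 = 0.31 V.
Assume saturation: I_D = ½ k_n V_ov² = 0.5 × 1.69 × 0.31² = 0.0812 mA, giving V_DS = V_DD − I_D R_D = 1.75 − 0.0812 × 59.1 = -3.05 V.
But -3.05 V < V_ov = 0.31 V, so the device is actually in triode.
In triode I_D = k_n[V_ov V_DS − ½ V_DS²] and I_D = (V_DD − V_DS)/R_D. Equating: 49.9 V_DS² − 31.96 V_DS + 1.75 = 0, giving V_DS = 0.0605 V (the root below V_ov).
I_D = (1.75 − 0.0605) / 59.1 = 0.0286 mA.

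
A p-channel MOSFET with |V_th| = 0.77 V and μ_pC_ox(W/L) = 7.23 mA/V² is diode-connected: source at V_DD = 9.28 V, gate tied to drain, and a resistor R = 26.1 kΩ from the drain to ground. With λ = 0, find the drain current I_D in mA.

I_D = 0.315 mA

With gate tied to drain, V_SG = V_SD ≥ V_SG − |V_th|, so the device is in saturation.
KCL at the drain: ½ k_p (V_SG − |V_th|)² = (V_DD − V_SG)/R.
Let x = V_SG − 0.77. Then 94.4 x² + x − 8.51 = 0, giving x = 0.295 V (positive root), so V_SG = 1.07 V.
I_D = (V_DD − V_SG)/R = (9.28 − 1.07) / 26.1 = 0.315 mA.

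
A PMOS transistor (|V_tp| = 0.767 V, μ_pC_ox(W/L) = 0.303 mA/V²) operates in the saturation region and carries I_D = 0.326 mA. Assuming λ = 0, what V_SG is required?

In saturation I_D = ½ k_p (V_SG − |V_tp|)², so V_SG − |V_tp| = √(2 I_D / k_p) = √(2 × 0.326 / 0.303) = 1.47 V.
V_SG = 0.767 + 1.47 = 2.23 V.

V_SG = 2.23 V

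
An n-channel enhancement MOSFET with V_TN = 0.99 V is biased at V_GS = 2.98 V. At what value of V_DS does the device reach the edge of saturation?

The boundary between triode and saturation is V_DS = V_GS − V_TN = V_ov.
V_ov = 2.98 − 0.99 = 1.99 V.

V_DS,sat = 1.99 V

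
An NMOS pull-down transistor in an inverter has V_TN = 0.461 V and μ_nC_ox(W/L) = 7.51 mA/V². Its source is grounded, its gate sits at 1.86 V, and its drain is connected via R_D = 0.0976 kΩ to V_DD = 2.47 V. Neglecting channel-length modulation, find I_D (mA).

V_GS = V_G = 1.86 V, so V_ov = 1.86 − 0.461 = 1.4 V.
Assume saturation: I_D = ½ k_n V_ov² = 0.5 × 7.51 × 1.4² = 7.35 mA, giving V_DS = V_DD − I_D R_D = 2.47 − 7.35 × 0.0976 = 1.75 V.
V_DS = 1.75 V ≥ V_ov = 1.4 V, confirming saturation.

I_D = 7.35 mA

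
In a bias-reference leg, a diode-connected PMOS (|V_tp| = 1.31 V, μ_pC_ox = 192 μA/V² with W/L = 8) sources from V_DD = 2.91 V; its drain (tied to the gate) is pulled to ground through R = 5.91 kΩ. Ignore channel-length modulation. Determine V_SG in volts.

With gate tied to drain, V_SG = V_SD ≥ V_SG − |V_tp|, so the device is in saturation.
k_p = μ_pC_ox · (W/L) = 1.536 mA/V².
KCL at the drain: ½ k_p (V_SG − |V_tp|)² = (V_DD − V_SG)/R.
Let x = V_SG − 1.31. Then 4.54 x² + x − 1.6 = 0, giving x = 0.494 V (positive root), so V_SG = 1.8 V.
I_D = (V_DD − V_SG)/R = (2.91 − 1.8) / 5.91 = 0.187 mA.

V_SG = 1.80 V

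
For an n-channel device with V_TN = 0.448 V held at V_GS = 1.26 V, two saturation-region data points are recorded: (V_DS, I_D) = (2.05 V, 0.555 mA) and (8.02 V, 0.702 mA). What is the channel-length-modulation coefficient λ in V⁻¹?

λ = 0.0488 V⁻¹

With V_GS fixed, I_D ∝ (1 + λ V_DS) in saturation, so I_D2/I_D1 = (1 + λ V_DS2)/(1 + λ V_DS1).
0.702/0.555 = 1.265 = (1 + 8.02 λ)/(1 + 2.05 λ).
Solving: λ (I_D1 V_DS2 − I_D2 V_DS1) = I_D2 − I_D1, so λ = (0.702 − 0.555) / (0.555 × 8.02 − 0.702 × 2.05) = 0.147 / 3.01 = 0.0488 V⁻¹.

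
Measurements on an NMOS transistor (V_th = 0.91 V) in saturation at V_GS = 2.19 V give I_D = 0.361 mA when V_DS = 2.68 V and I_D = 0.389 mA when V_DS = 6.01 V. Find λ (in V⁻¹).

λ = 0.0248 V⁻¹

With V_GS fixed, I_D ∝ (1 + λ V_DS) in saturation, so I_D2/I_D1 = (1 + λ V_DS2)/(1 + λ V_DS1).
0.389/0.361 = 1.078 = (1 + 6.01 λ)/(1 + 2.68 λ).
Solving: λ (I_D1 V_DS2 − I_D2 V_DS1) = I_D2 − I_D1, so λ = (0.389 − 0.361) / (0.361 × 6.01 − 0.389 × 2.68) = 0.028 / 1.13 = 0.0248 V⁻¹.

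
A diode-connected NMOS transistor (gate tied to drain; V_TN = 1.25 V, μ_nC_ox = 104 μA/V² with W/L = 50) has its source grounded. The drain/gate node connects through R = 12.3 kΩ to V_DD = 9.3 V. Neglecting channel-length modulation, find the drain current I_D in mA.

I_D = 0.615 mA

With gate tied to drain, V_GS = V_DS ≥ V_GS − V_TN, so the device is in saturation.
k_n = μ_nC_ox · (W/L) = 5.2 mA/V².
KCL at the drain: ½ k_n (V_GS − V_TN)² = (V_DD − V_GS)/R.
Let x = V_GS − 1.25. Then 32 x² + x − 8.05 = 0, giving x = 0.486 V (positive root), so V_GS = 1.74 V.
I_D = (V_DD − V_GS)/R = (9.3 − 1.74) / 12.3 = 0.615 mA.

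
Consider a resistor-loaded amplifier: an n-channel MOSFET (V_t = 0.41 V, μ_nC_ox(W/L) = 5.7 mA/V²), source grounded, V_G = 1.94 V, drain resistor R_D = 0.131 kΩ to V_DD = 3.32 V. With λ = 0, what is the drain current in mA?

V_GS = V_G = 1.94 V, so V_ov = 1.94 − 0.41 = 1.53 V.
Assume saturation: I_D = ½ k_n V_ov² = 0.5 × 5.7 × 1.53² = 6.67 mA, giving V_DS = V_DD − I_D R_D = 3.32 − 6.67 × 0.131 = 2.45 V.
V_DS = 2.45 V ≥ V_ov = 1.53 V, confirming saturation.

I_D = 6.67 mA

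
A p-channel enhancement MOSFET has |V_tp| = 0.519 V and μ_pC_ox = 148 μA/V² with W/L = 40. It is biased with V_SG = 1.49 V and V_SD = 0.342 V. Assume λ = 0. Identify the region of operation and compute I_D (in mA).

Triode; I_D = 1.62 mA

k_p = μ_pC_ox · (W/L) = 5.92 mA/V².
V_ov = V_SG − |V_tp| = 1.49 − 0.519 = 0.971 V.
Since V_SD = 0.342 V < V_ov = 0.971 V, the device is in the triode region.
I_D = k_p [V_ov · V_SD − ½ V_SD²] = 5.92 × [0.971 × 0.342 − 0.5 × 0.342²] = 1.62 mA.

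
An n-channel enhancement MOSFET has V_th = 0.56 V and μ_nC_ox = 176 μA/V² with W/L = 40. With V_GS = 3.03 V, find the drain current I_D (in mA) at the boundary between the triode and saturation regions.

I_D = 21.5 mA

At the boundary V_DS = V_ov = V_GS − V_th = 3.03 − 0.56 = 2.47 V.
k_n = μ_nC_ox · (W/L) = 7.04 mA/V².
I_D = ½ k_n V_ov² = 0.5 × 7.04 × 2.47² = 21.5 mA.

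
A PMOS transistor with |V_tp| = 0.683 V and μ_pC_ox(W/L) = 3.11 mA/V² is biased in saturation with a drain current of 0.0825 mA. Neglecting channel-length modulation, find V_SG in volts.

V_SG = 0.913 V

In saturation I_D = ½ k_p (V_SG − |V_tp|)², so V_SG − |V_tp| = √(2 I_D / k_p) = √(2 × 0.0825 / 3.11) = 0.23 V.
V_SG = 0.683 + 0.23 = 0.913 V.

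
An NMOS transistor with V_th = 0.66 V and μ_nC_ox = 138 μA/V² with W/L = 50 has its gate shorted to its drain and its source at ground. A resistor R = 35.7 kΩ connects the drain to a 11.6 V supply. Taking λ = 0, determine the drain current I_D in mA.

With gate tied to drain, V_GS = V_DS ≥ V_GS − V_th, so the device is in saturation.
k_n = μ_nC_ox · (W/L) = 6.9 mA/V².
KCL at the drain: ½ k_n (V_GS − V_th)² = (V_DD − V_GS)/R.
Let x = V_GS − 0.66. Then 123 x² + x − 10.94 = 0, giving x = 0.294 V (positive root), so V_GS = 0.954 V.
I_D = (V_DD − V_GS)/R = (11.6 − 0.954) / 35.7 = 0.298 mA.

I_D = 0.298 mA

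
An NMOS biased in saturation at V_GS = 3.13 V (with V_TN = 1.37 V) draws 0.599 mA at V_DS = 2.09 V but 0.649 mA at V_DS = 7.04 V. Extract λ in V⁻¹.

λ = 0.0175 V⁻¹

With V_GS fixed, I_D ∝ (1 + λ V_DS) in saturation, so I_D2/I_D1 = (1 + λ V_DS2)/(1 + λ V_DS1).
0.649/0.599 = 1.083 = (1 + 7.04 λ)/(1 + 2.09 λ).
Solving: λ (I_D1 V_DS2 − I_D2 V_DS1) = I_D2 − I_D1, so λ = (0.649 − 0.599) / (0.599 × 7.04 − 0.649 × 2.09) = 0.05 / 2.86 = 0.0175 V⁻¹.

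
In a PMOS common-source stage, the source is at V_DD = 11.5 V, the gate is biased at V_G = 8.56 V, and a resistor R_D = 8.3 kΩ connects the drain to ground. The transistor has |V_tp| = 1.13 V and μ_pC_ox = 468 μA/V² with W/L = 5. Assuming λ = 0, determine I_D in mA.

I_D = 1.34 mA

V_SG = V_DD − V_G = 11.5 − 8.56 = 2.94 V, so V_ov = 2.94 − 1.13 = 1.81 V.
k_p = μ_pC_ox · (W/L) = 2.34 mA/V².
Assume saturation: I_D = ½ k_p V_ov² = 0.5 × 2.34 × 1.81² = 3.83 mA, giving V_SD = V_DD − I_D R_D = 11.5 − 3.83 × 8.3 = -20.3 V.
But -20.3 V < V_ov = 1.81 V, so the device is actually in triode.
In triode I_D = k_p[V_ov V_SD − ½ V_SD²] and I_D = (V_DD − V_SD)/R_D. Equating: 9.71 V_SD² − 36.15 V_SD + 11.5 = 0, giving V_SD = 0.351 V (the root below V_ov).
I_D = (11.5 − 0.351) / 8.3 = 1.34 mA.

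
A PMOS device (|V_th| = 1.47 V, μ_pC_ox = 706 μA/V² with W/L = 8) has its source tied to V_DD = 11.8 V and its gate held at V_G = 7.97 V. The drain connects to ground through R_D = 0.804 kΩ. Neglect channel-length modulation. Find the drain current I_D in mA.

I_D = 13.0 mA

V_SG = V_DD − V_G = 11.8 − 7.97 = 3.83 V, so V_ov = 3.83 − 1.47 = 2.36 V.
k_p = μ_pC_ox · (W/L) = 5.648 mA/V².
Assume saturation: I_D = ½ k_p V_ov² = 0.5 × 5.648 × 2.36² = 15.7 mA, giving V_SD = V_DD − I_D R_D = 11.8 − 15.7 × 0.804 = -0.846 V.
But -0.846 V < V_ov = 2.36 V, so the device is actually in triode.
In triode I_D = k_p[V_ov V_SD − ½ V_SD²] and I_D = (V_DD − V_SD)/R_D. Equating: 2.27 V_SD² − 11.72 V_SD + 11.8 = 0, giving V_SD = 1.37 V (the root below V_ov).
I_D = (11.8 − 1.37) / 0.804 = 13 mA.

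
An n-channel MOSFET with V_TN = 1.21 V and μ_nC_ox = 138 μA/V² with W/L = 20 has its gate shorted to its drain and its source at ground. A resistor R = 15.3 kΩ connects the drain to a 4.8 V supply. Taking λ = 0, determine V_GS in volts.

V_GS = 1.60 V

With gate tied to drain, V_GS = V_DS ≥ V_GS − V_TN, so the device is in saturation.
k_n = μ_nC_ox · (W/L) = 2.76 mA/V².
KCL at the drain: ½ k_n (V_GS − V_TN)² = (V_DD − V_GS)/R.
Let x = V_GS − 1.21. Then 21.1 x² + x − 3.59 = 0, giving x = 0.389 V (positive root), so V_GS = 1.6 V.
I_D = (V_DD − V_GS)/R = (4.8 − 1.6) / 15.3 = 0.209 mA.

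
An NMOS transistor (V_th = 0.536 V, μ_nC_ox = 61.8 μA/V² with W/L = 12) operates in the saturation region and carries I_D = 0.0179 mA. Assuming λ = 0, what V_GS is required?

k_n = μ_nC_ox · (W/L) = 0.7416 mA/V².
In saturation I_D = ½ k_n (V_GS − V_th)², so V_GS − V_th = √(2 I_D / k_n) = √(2 × 0.0179 / 0.7416) = 0.22 V.
V_GS = 0.536 + 0.22 = 0.756 V.

V_GS = 0.756 V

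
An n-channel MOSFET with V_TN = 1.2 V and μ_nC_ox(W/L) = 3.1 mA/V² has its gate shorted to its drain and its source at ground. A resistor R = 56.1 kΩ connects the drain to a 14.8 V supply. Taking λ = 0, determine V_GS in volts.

V_GS = 1.59 V

With gate tied to drain, V_GS = V_DS ≥ V_GS − V_TN, so the device is in saturation.
KCL at the drain: ½ k_n (V_GS − V_TN)² = (V_DD − V_GS)/R.
Let x = V_GS − 1.2. Then 87 x² + x − 13.6 = 0, giving x = 0.39 V (positive root), so V_GS = 1.59 V.
I_D = (V_DD − V_GS)/R = (14.8 − 1.59) / 56.1 = 0.235 mA.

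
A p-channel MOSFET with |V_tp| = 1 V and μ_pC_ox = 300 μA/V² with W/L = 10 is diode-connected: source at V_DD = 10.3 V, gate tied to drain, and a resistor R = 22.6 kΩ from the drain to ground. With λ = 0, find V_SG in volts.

V_SG = 1.51 V

With gate tied to drain, V_SG = V_SD ≥ V_SG − |V_tp|, so the device is in saturation.
k_p = μ_pC_ox · (W/L) = 3 mA/V².
KCL at the drain: ½ k_p (V_SG − |V_tp|)² = (V_DD − V_SG)/R.
Let x = V_SG − 1. Then 33.9 x² + x − 9.3 = 0, giving x = 0.509 V (positive root), so V_SG = 1.51 V.
I_D = (V_DD − V_SG)/R = (10.3 − 1.51) / 22.6 = 0.389 mA.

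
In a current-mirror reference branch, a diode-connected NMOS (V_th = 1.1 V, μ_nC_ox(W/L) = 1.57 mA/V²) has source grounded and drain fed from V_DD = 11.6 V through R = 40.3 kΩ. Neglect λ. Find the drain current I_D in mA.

With gate tied to drain, V_GS = V_DS ≥ V_GS − V_th, so the device is in saturation.
KCL at the drain: ½ k_n (V_GS − V_th)² = (V_DD − V_GS)/R.
Let x = V_GS − 1.1. Then 31.6 x² + x − 10.5 = 0, giving x = 0.561 V (positive root), so V_GS = 1.66 V.
I_D = (V_DD − V_GS)/R = (11.6 − 1.66) / 40.3 = 0.247 mA.

I_D = 0.247 mA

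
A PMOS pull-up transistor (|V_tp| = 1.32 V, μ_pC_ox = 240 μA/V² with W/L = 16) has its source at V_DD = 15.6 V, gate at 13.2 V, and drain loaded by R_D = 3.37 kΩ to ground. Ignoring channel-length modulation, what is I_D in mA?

I_D = 2.24 mA

V_SG = V_DD − V_G = 15.6 − 13.2 = 2.4 V, so V_ov = 2.4 − 1.32 = 1.08 V.
k_p = μ_pC_ox · (W/L) = 3.84 mA/V².
Assume saturation: I_D = ½ k_p V_ov² = 0.5 × 3.84 × 1.08² = 2.24 mA, giving V_SD = V_DD − I_D R_D = 15.6 − 2.24 × 3.37 = 8.05 V.
V_SD = 8.05 V ≥ V_ov = 1.08 V, confirming saturation.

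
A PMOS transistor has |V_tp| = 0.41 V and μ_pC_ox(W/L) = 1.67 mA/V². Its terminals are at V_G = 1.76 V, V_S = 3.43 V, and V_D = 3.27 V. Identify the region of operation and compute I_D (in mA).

Triode; I_D = 0.315 mA

V_SG = V_S − V_G = 3.43 − 1.76 = 1.67 V; V_SD = V_S − V_D = 3.43 − 3.27 = 0.16 V.
V_ov = V_SG − |V_tp| = 1.67 − 0.41 = 1.26 V.
Since V_SD = 0.16 V < V_ov = 1.26 V, the device is in the triode region.
I_D = k_p [V_ov · V_SD − ½ V_SD²] = 1.67 × [1.26 × 0.16 − 0.5 × 0.16²] = 0.315 mA.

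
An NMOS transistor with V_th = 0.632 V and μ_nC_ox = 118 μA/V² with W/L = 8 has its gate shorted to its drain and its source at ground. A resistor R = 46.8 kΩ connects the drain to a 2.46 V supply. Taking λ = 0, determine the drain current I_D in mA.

I_D = 0.0334 mA

With gate tied to drain, V_GS = V_DS ≥ V_GS − V_th, so the device is in saturation.
k_n = μ_nC_ox · (W/L) = 0.944 mA/V².
KCL at the drain: ½ k_n (V_GS − V_th)² = (V_DD − V_GS)/R.
Let x = V_GS − 0.632. Then 22.1 x² + x − 1.828 = 0, giving x = 0.266 V (positive root), so V_GS = 0.898 V.
I_D = (V_DD − V_GS)/R = (2.46 − 0.898) / 46.8 = 0.0334 mA.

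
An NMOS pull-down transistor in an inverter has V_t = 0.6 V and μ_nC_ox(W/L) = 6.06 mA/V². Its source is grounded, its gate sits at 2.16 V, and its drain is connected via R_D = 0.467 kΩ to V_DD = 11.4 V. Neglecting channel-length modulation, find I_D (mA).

V_GS = V_G = 2.16 V, so V_ov = 2.16 − 0.6 = 1.56 V.
Assume saturation: I_D = ½ k_n V_ov² = 0.5 × 6.06 × 1.56² = 7.37 mA, giving V_DS = V_DD − I_D R_D = 11.4 − 7.37 × 0.467 = 7.96 V.
V_DS = 7.96 V ≥ V_ov = 1.56 V, confirming saturation.

I_D = 7.37 mA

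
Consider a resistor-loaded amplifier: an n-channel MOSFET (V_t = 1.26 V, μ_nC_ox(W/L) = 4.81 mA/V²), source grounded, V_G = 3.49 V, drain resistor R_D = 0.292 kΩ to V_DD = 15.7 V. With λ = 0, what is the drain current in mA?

V_GS = V_G = 3.49 V, so V_ov = 3.49 − 1.26 = 2.23 V.
Assume saturation: I_D = ½ k_n V_ov² = 0.5 × 4.81 × 2.23² = 12 mA, giving V_DS = V_DD − I_D R_D = 15.7 − 12 × 0.292 = 12.2 V.
V_DS = 12.2 V ≥ V_ov = 2.23 V, confirming saturation.

I_D = 12.0 mA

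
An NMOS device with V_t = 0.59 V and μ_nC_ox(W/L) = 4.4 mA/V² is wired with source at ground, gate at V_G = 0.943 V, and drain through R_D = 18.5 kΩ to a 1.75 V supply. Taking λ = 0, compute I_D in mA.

V_GS = V_G = 0.943 V, so V_ov = 0.943 − 0.59 = 0.353 V.
Assume saturation: I_D = ½ k_n V_ov² = 0.5 × 4.4 × 0.353² = 0.274 mA, giving V_DS = V_DD − I_D R_D = 1.75 − 0.274 × 18.5 = -3.32 V.
But -3.32 V < V_ov = 0.353 V, so the device is actually in triode.
In triode I_D = k_n[V_ov V_DS − ½ V_DS²] and I_D = (V_DD − V_DS)/R_D. Equating: 40.7 V_DS² − 29.73 V_DS + 1.75 = 0, giving V_DS = 0.0646 V (the root below V_ov).
I_D = (1.75 − 0.0646) / 18.5 = 0.0911 mA.

I_D = 0.0911 mA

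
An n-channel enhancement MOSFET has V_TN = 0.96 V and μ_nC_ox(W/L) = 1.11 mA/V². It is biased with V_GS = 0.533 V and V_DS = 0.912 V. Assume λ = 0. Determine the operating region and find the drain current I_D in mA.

Cutoff; I_D = 0 mA

V_GS = 0.533 V < V_TN = 0.96 V, so the transistor is in cutoff.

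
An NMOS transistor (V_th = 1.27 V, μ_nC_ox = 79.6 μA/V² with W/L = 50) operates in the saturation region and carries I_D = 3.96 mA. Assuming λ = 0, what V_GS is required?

V_GS = 2.68 V

k_n = μ_nC_ox · (W/L) = 3.98 mA/V².
In saturation I_D = ½ k_n (V_GS − V_th)², so V_GS − V_th = √(2 I_D / k_n) = √(2 × 3.96 / 3.98) = 1.41 V.
V_GS = 1.27 + 1.41 = 2.68 V.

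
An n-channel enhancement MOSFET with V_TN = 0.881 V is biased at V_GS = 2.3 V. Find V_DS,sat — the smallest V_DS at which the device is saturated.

V_DS,sat = 1.42 V

The boundary between triode and saturation is V_DS = V_GS − V_TN = V_ov.
V_ov = 2.3 − 0.881 = 1.42 V.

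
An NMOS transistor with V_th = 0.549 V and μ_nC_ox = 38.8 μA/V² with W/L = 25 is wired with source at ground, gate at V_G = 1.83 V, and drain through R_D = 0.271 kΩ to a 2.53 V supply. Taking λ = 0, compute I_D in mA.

I_D = 0.796 mA

V_GS = V_G = 1.83 V, so V_ov = 1.83 − 0.549 = 1.28 V.
k_n = μ_nC_ox · (W/L) = 0.97 mA/V².
Assume saturation: I_D = ½ k_n V_ov² = 0.5 × 0.97 × 1.28² = 0.796 mA, giving V_DS = V_DD − I_D R_D = 2.53 − 0.796 × 0.271 = 2.31 V.
V_DS = 2.31 V ≥ V_ov = 1.28 V, confirming saturation.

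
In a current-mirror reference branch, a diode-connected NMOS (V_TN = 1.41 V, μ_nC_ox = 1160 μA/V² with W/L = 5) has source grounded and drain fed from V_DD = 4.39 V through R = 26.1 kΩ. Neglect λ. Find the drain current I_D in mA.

I_D = 0.107 mA

With gate tied to drain, V_GS = V_DS ≥ V_GS − V_TN, so the device is in saturation.
k_n = μ_nC_ox · (W/L) = 5.8 mA/V².
KCL at the drain: ½ k_n (V_GS − V_TN)² = (V_DD − V_GS)/R.
Let x = V_GS − 1.41. Then 75.7 x² + x − 2.98 = 0, giving x = 0.192 V (positive root), so V_GS = 1.6 V.
I_D = (V_DD − V_GS)/R = (4.39 − 1.6) / 26.1 = 0.107 mA.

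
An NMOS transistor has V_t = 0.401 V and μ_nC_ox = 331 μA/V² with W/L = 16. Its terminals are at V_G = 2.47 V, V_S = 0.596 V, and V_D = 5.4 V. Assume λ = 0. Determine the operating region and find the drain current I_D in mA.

Saturation; I_D = 5.75 mA

V_GS = V_G − V_S = 2.47 − 0.596 = 1.87 V; V_DS = V_D − V_S = 5.4 − 0.596 = 4.8 V.
k_n = μ_nC_ox · (W/L) = 5.296 mA/V².
V_ov = V_GS − V_t = 1.87 − 0.401 = 1.47 V.
Since V_DS = 4.8 V ≥ V_ov = 1.47 V, the device is in saturation.
I_D = ½ k_n V_ov² = 0.5 × 5.296 × 1.47² = 5.75 mA.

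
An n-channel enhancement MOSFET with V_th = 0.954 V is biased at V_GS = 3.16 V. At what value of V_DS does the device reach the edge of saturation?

V_DS,sat = 2.21 V

The boundary between triode and saturation is V_DS = V_GS − V_th = V_ov.
V_ov = 3.16 − 0.954 = 2.21 V.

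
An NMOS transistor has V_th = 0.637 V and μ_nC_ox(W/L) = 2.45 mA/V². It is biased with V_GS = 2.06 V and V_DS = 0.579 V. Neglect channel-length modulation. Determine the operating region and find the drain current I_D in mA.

V_ov = V_GS − V_th = 2.06 − 0.637 = 1.42 V.
Since V_DS = 0.579 V < V_ov = 1.42 V, the device is in the triode region.
I_D = k_n [V_ov · V_DS − ½ V_DS²] = 2.45 × [1.42 × 0.579 − 0.5 × 0.579²] = 1.61 mA.

Triode; I_D = 1.61 mA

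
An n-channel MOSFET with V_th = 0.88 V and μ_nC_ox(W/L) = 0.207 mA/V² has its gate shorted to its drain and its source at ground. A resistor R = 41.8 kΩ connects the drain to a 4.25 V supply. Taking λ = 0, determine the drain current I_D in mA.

With gate tied to drain, V_GS = V_DS ≥ V_GS − V_th, so the device is in saturation.
KCL at the drain: ½ k_n (V_GS − V_th)² = (V_DD − V_GS)/R.
Let x = V_GS − 0.88. Then 4.33 x² + x − 3.37 = 0, giving x = 0.775 V (positive root), so V_GS = 1.65 V.
I_D = (V_DD − V_GS)/R = (4.25 − 1.65) / 41.8 = 0.0621 mA.

I_D = 0.0621 mA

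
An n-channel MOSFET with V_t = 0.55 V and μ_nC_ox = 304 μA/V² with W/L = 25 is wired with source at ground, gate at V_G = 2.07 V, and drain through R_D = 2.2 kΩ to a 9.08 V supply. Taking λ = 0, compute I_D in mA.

V_GS = V_G = 2.07 V, so V_ov = 2.07 − 0.55 = 1.52 V.
k_n = μ_nC_ox · (W/L) = 7.6 mA/V².
Assume saturation: I_D = ½ k_n V_ov² = 0.5 × 7.6 × 1.52² = 8.78 mA, giving V_DS = V_DD − I_D R_D = 9.08 − 8.78 × 2.2 = -10.2 V.
But -10.2 V < V_ov = 1.52 V, so the device is actually in triode.
In triode I_D = k_n[V_ov V_DS − ½ V_DS²] and I_D = (V_DD − V_DS)/R_D. Equating: 8.36 V_DS² − 26.41 V_DS + 9.08 = 0, giving V_DS = 0.393 V (the root below V_ov).
I_D = (9.08 − 0.393) / 2.2 = 3.95 mA.

I_D = 3.95 mA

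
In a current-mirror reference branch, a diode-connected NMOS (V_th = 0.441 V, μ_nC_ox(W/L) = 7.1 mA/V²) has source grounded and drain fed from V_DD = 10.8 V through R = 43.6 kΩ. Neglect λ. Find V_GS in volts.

With gate tied to drain, V_GS = V_DS ≥ V_GS − V_th, so the device is in saturation.
KCL at the drain: ½ k_n (V_GS − V_th)² = (V_DD − V_GS)/R.
Let x = V_GS − 0.441. Then 155 x² + x − 10.36 = 0, giving x = 0.255 V (positive root), so V_GS = 0.696 V.
I_D = (V_DD − V_GS)/R = (10.8 − 0.696) / 43.6 = 0.232 mA.

V_GS = 0.696 V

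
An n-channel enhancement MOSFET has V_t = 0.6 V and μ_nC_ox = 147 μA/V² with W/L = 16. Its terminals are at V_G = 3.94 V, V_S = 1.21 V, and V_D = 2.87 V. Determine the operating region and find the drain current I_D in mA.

V_GS = V_G − V_S = 3.94 − 1.21 = 2.73 V; V_DS = V_D − V_S = 2.87 − 1.21 = 1.66 V.
k_n = μ_nC_ox · (W/L) = 2.352 mA/V².
V_ov = V_GS − V_t = 2.73 − 0.6 = 2.13 V.
Since V_DS = 1.66 V < V_ov = 2.13 V, the device is in the triode region.
I_D = k_n [V_ov · V_DS − ½ V_DS²] = 2.352 × [2.13 × 1.66 − 0.5 × 1.66²] = 5.08 mA.

Triode; I_D = 5.08 mA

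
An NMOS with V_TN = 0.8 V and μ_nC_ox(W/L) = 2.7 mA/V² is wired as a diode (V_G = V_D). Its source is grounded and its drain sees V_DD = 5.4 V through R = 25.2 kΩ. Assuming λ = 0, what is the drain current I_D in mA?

I_D = 0.169 mA

With gate tied to drain, V_GS = V_DS ≥ V_GS − V_TN, so the device is in saturation.
KCL at the drain: ½ k_n (V_GS − V_TN)² = (V_DD − V_GS)/R.
Let x = V_GS − 0.8. Then 34 x² + x − 4.6 = 0, giving x = 0.353 V (positive root), so V_GS = 1.15 V.
I_D = (V_DD − V_GS)/R = (5.4 − 1.15) / 25.2 = 0.169 mA.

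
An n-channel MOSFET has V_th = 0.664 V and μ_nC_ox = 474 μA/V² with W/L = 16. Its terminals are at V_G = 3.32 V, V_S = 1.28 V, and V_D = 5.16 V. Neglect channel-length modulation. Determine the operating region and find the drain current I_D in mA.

Saturation; I_D = 7.18 mA

V_GS = V_G − V_S = 3.32 − 1.28 = 2.04 V; V_DS = V_D − V_S = 5.16 − 1.28 = 3.88 V.
k_n = μ_nC_ox · (W/L) = 7.584 mA/V².
V_ov = V_GS − V_th = 2.04 − 0.664 = 1.38 V.
Since V_DS = 3.88 V ≥ V_ov = 1.38 V, the device is in saturation.
I_D = ½ k_n V_ov² = 0.5 × 7.584 × 1.38² = 7.18 mA.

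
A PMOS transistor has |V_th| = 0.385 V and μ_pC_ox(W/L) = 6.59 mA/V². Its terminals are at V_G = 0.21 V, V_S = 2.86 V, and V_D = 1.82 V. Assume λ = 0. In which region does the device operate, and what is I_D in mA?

Triode; I_D = 12.0 mA

V_SG = V_S − V_G = 2.86 − 0.21 = 2.65 V; V_SD = V_S − V_D = 2.86 − 1.82 = 1.04 V.
V_ov = V_SG − |V_th| = 2.65 − 0.385 = 2.26 V.
Since V_SD = 1.04 V < V_ov = 2.26 V, the device is in the triode region.
I_D = k_p [V_ov · V_SD − ½ V_SD²] = 6.59 × [2.26 × 1.04 − 0.5 × 1.04²] = 12 mA.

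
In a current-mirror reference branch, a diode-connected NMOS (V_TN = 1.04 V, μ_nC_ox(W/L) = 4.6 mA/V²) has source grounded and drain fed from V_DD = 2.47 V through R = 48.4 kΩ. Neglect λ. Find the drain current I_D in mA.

With gate tied to drain, V_GS = V_DS ≥ V_GS − V_TN, so the device is in saturation.
KCL at the drain: ½ k_n (V_GS − V_TN)² = (V_DD − V_GS)/R.
Let x = V_GS − 1.04. Then 111 x² + x − 1.43 = 0, giving x = 0.109 V (positive root), so V_GS = 1.15 V.
I_D = (V_DD − V_GS)/R = (2.47 − 1.15) / 48.4 = 0.0273 mA.

I_D = 0.0273 mA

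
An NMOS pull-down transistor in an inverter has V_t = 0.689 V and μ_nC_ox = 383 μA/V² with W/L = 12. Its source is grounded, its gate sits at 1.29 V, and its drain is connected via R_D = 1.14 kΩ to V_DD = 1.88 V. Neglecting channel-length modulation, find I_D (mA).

V_GS = V_G = 1.29 V, so V_ov = 1.29 − 0.689 = 0.601 V.
k_n = μ_nC_ox · (W/L) = 4.596 mA/V².
Assume saturation: I_D = ½ k_n V_ov² = 0.5 × 4.596 × 0.601² = 0.83 mA, giving V_DS = V_DD − I_D R_D = 1.88 − 0.83 × 1.14 = 0.934 V.
V_DS = 0.934 V ≥ V_ov = 0.601 V, confirming saturation.

I_D = 0.830 mA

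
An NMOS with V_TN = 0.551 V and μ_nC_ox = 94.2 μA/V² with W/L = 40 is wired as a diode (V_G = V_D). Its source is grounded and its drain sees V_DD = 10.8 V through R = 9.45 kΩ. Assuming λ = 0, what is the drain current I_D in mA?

With gate tied to drain, V_GS = V_DS ≥ V_GS − V_TN, so the device is in saturation.
k_n = μ_nC_ox · (W/L) = 3.768 mA/V².
KCL at the drain: ½ k_n (V_GS − V_TN)² = (V_DD − V_GS)/R.
Let x = V_GS − 0.551. Then 17.8 x² + x − 10.25 = 0, giving x = 0.731 V (positive root), so V_GS = 1.28 V.
I_D = (V_DD − V_GS)/R = (10.8 − 1.28) / 9.45 = 1.01 mA.

I_D = 1.01 mA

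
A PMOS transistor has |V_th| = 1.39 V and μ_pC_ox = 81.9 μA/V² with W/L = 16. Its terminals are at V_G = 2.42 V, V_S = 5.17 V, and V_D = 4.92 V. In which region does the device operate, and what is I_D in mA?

Triode; I_D = 0.405 mA

V_SG = V_S − V_G = 5.17 − 2.42 = 2.75 V; V_SD = V_S − V_D = 5.17 − 4.92 = 0.25 V.
k_p = μ_pC_ox · (W/L) = 1.31 mA/V².
V_ov = V_SG − |V_th| = 2.75 − 1.39 = 1.36 V.
Since V_SD = 0.25 V < V_ov = 1.36 V, the device is in the triode region.
I_D = k_p [V_ov · V_SD − ½ V_SD²] = 1.31 × [1.36 × 0.25 − 0.5 × 0.25²] = 0.405 mA.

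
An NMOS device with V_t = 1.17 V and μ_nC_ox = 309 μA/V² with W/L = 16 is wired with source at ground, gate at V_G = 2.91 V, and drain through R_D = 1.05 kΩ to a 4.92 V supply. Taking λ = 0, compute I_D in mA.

I_D = 4.14 mA

V_GS = V_G = 2.91 V, so V_ov = 2.91 − 1.17 = 1.74 V.
k_n = μ_nC_ox · (W/L) = 4.944 mA/V².
Assume saturation: I_D = ½ k_n V_ov² = 0.5 × 4.944 × 1.74² = 7.48 mA, giving V_DS = V_DD − I_D R_D = 4.92 − 7.48 × 1.05 = -2.94 V.
But -2.94 V < V_ov = 1.74 V, so the device is actually in triode.
In triode I_D = k_n[V_ov V_DS − ½ V_DS²] and I_D = (V_DD − V_DS)/R_D. Equating: 2.6 V_DS² − 10.03 V_DS + 4.92 = 0, giving V_DS = 0.576 V (the root below V_ov).
I_D = (4.92 − 0.576) / 1.05 = 4.14 mA.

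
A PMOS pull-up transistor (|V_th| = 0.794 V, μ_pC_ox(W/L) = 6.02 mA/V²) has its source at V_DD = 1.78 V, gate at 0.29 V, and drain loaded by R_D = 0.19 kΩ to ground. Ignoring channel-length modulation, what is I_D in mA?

V_SG = V_DD − V_G = 1.78 − 0.29 = 1.49 V, so V_ov = 1.49 − 0.794 = 0.696 V.
Assume saturation: I_D = ½ k_p V_ov² = 0.5 × 6.02 × 0.696² = 1.46 mA, giving V_SD = V_DD − I_D R_D = 1.78 − 1.46 × 0.19 = 1.5 V.
V_SD = 1.5 V ≥ V_ov = 0.696 V, confirming saturation.

I_D = 1.46 mA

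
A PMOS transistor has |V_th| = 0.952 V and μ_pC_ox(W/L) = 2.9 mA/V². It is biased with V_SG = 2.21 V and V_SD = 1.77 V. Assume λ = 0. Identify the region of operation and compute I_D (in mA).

Saturation; I_D = 2.29 mA

V_ov = V_SG − |V_th| = 2.21 − 0.952 = 1.26 V.
Since V_SD = 1.77 V ≥ V_ov = 1.26 V, the device is in saturation.
I_D = ½ k_p V_ov² = 0.5 × 2.9 × 1.26² = 2.29 mA.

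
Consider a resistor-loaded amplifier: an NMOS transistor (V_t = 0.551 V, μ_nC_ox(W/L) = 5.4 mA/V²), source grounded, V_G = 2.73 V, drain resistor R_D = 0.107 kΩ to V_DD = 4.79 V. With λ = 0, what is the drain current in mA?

V_GS = V_G = 2.73 V, so V_ov = 2.73 − 0.551 = 2.18 V.
Assume saturation: I_D = ½ k_n V_ov² = 0.5 × 5.4 × 2.18² = 12.8 mA, giving V_DS = V_DD − I_D R_D = 4.79 − 12.8 × 0.107 = 3.42 V.
V_DS = 3.42 V ≥ V_ov = 2.18 V, confirming saturation.

I_D = 12.8 mA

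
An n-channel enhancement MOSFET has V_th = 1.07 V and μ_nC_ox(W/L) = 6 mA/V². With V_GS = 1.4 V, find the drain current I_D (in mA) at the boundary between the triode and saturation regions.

I_D = 0.327 mA

At the boundary V_DS = V_ov = V_GS − V_th = 1.4 − 1.07 = 0.33 V.
I_D = ½ k_n V_ov² = 0.5 × 6 × 0.33² = 0.327 mA.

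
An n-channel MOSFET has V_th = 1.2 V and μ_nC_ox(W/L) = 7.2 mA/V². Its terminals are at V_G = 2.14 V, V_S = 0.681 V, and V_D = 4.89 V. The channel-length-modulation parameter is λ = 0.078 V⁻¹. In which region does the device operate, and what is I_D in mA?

V_GS = V_G − V_S = 2.14 − 0.681 = 1.46 V; V_DS = V_D − V_S = 4.89 − 0.681 = 4.21 V.
V_ov = V_GS − V_th = 1.46 − 1.2 = 0.259 V.
Since V_DS = 4.21 V ≥ V_ov = 0.259 V, the device is in saturation.
I_D = ½ k_n V_ov² (1 + λ V_DS) = 0.5 × 7.2 × 0.259² × (1 + 0.078 × 4.21) = 0.321 mA.

Saturation; I_D = 0.321 mA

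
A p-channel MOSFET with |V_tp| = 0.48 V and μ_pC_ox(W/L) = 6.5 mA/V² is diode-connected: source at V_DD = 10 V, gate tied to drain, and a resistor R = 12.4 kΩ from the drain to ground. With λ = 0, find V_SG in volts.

With gate tied to drain, V_SG = V_SD ≥ V_SG − |V_tp|, so the device is in saturation.
KCL at the drain: ½ k_p (V_SG − |V_tp|)² = (V_DD − V_SG)/R.
Let x = V_SG − 0.48. Then 40.3 x² + x − 9.52 = 0, giving x = 0.474 V (positive root), so V_SG = 0.954 V.
I_D = (V_DD − V_SG)/R = (10 − 0.954) / 12.4 = 0.73 mA.

V_SG = 0.954 V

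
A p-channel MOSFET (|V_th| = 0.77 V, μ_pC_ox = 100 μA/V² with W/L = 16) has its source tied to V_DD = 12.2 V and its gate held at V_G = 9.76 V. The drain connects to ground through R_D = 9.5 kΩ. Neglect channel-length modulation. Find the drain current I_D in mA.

V_SG = V_DD − V_G = 12.2 − 9.76 = 2.44 V, so V_ov = 2.44 − 0.77 = 1.67 V.
k_p = μ_pC_ox · (W/L) = 1.6 mA/V².
Assume saturation: I_D = ½ k_p V_ov² = 0.5 × 1.6 × 1.67² = 2.23 mA, giving V_SD = V_DD − I_D R_D = 12.2 − 2.23 × 9.5 = -9 V.
But -9 V < V_ov = 1.67 V, so the device is actually in triode.
In triode I_D = k_p[V_ov V_SD − ½ V_SD²] and I_D = (V_DD − V_SD)/R_D. Equating: 7.6 V_SD² − 26.38 V_SD + 12.2 = 0, giving V_SD = 0.549 V (the root below V_ov).
I_D = (12.2 − 0.549) / 9.5 = 1.23 mA.

I_D = 1.23 mA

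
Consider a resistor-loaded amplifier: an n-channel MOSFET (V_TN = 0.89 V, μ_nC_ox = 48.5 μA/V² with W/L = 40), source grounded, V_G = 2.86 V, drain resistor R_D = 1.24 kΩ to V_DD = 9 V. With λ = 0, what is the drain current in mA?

V_GS = V_G = 2.86 V, so V_ov = 2.86 − 0.89 = 1.97 V.
k_n = μ_nC_ox · (W/L) = 1.94 mA/V².
Assume saturation: I_D = ½ k_n V_ov² = 0.5 × 1.94 × 1.97² = 3.76 mA, giving V_DS = V_DD − I_D R_D = 9 − 3.76 × 1.24 = 4.33 V.
V_DS = 4.33 V ≥ V_ov = 1.97 V, confirming saturation.

I_D = 3.76 mA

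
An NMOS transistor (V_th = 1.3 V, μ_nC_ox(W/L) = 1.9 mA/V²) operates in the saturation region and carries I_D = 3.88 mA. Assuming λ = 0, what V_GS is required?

In saturation I_D = ½ k_n (V_GS − V_th)², so V_GS − V_th = √(2 I_D / k_n) = √(2 × 3.88 / 1.9) = 2.02 V.
V_GS = 1.3 + 2.02 = 3.32 V.

V_GS = 3.32 V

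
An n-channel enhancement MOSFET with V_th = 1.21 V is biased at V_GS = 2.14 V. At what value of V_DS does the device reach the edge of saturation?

The boundary between triode and saturation is V_DS = V_GS − V_th = V_ov.
V_ov = 2.14 − 1.21 = 0.93 V.

V_DS,sat = 0.930 V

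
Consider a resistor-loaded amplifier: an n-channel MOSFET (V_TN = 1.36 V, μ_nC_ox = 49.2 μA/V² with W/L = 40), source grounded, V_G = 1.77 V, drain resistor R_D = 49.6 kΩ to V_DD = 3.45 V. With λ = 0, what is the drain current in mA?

V_GS = V_G = 1.77 V, so V_ov = 1.77 − 1.36 = 0.41 V.
k_n = μ_nC_ox · (W/L) = 1.968 mA/V².
Assume saturation: I_D = ½ k_n V_ov² = 0.5 × 1.968 × 0.41² = 0.165 mA, giving V_DS = V_DD − I_D R_D = 3.45 − 0.165 × 49.6 = -4.75 V.
But -4.75 V < V_ov = 0.41 V, so the device is actually in triode.
In triode I_D = k_n[V_ov V_DS − ½ V_DS²] and I_D = (V_DD − V_DS)/R_D. Equating: 48.8 V_DS² − 41.02 V_DS + 3.45 = 0, giving V_DS = 0.0948 V (the root below V_ov).
I_D = (3.45 − 0.0948) / 49.6 = 0.0676 mA.

I_D = 0.0676 mA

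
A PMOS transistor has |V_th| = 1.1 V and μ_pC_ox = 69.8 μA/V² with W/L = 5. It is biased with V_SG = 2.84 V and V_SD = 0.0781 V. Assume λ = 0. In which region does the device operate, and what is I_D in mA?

Triode; I_D = 0.0464 mA

k_p = μ_pC_ox · (W/L) = 0.349 mA/V².
V_ov = V_SG − |V_th| = 2.84 − 1.1 = 1.74 V.
Since V_SD = 0.0781 V < V_ov = 1.74 V, the device is in the triode region.
I_D = k_p [V_ov · V_SD − ½ V_SD²] = 0.349 × [1.74 × 0.0781 − 0.5 × 0.0781²] = 0.0464 mA.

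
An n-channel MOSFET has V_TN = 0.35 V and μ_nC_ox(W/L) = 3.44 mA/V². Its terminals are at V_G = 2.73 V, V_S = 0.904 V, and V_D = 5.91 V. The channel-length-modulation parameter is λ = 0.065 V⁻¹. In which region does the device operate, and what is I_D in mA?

Saturation; I_D = 4.97 mA

V_GS = V_G − V_S = 2.73 − 0.904 = 1.83 V; V_DS = V_D − V_S = 5.91 − 0.904 = 5.01 V.
V_ov = V_GS − V_TN = 1.83 − 0.35 = 1.48 V.
Since V_DS = 5.01 V ≥ V_ov = 1.48 V, the device is in saturation.
I_D = ½ k_n V_ov² (1 + λ V_DS) = 0.5 × 3.44 × 1.48² × (1 + 0.065 × 5.01) = 4.97 mA.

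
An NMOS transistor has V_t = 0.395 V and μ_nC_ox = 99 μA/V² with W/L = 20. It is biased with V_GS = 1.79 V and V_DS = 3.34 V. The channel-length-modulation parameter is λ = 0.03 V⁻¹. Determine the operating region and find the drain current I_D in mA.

k_n = μ_nC_ox · (W/L) = 1.98 mA/V².
V_ov = V_GS − V_t = 1.79 − 0.395 = 1.4 V.
Since V_DS = 3.34 V ≥ V_ov = 1.4 V, the device is in saturation.
I_D = ½ k_n V_ov² (1 + λ V_DS) = 0.5 × 1.98 × 1.4² × (1 + 0.03 × 3.34) = 2.12 mA.

Saturation; I_D = 2.12 mA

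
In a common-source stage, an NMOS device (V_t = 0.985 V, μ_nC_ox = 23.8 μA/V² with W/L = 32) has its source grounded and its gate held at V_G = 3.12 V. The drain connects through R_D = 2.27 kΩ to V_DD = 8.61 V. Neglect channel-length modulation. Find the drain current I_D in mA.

I_D = 1.74 mA

V_GS = V_G = 3.12 V, so V_ov = 3.12 − 0.985 = 2.14 V.
k_n = μ_nC_ox · (W/L) = 0.7616 mA/V².
Assume saturation: I_D = ½ k_n V_ov² = 0.5 × 0.7616 × 2.14² = 1.74 mA, giving V_DS = V_DD − I_D R_D = 8.61 − 1.74 × 2.27 = 4.67 V.
V_DS = 4.67 V ≥ V_ov = 2.14 V, confirming saturation.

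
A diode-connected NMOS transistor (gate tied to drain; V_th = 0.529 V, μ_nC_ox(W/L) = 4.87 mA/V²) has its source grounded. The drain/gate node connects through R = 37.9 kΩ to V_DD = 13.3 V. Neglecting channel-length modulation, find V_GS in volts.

V_GS = 0.896 V

With gate tied to drain, V_GS = V_DS ≥ V_GS − V_th, so the device is in saturation.
KCL at the drain: ½ k_n (V_GS − V_th)² = (V_DD − V_GS)/R.
Let x = V_GS − 0.529. Then 92.3 x² + x − 12.77 = 0, giving x = 0.367 V (positive root), so V_GS = 0.896 V.
I_D = (V_DD − V_GS)/R = (13.3 − 0.896) / 37.9 = 0.327 mA.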